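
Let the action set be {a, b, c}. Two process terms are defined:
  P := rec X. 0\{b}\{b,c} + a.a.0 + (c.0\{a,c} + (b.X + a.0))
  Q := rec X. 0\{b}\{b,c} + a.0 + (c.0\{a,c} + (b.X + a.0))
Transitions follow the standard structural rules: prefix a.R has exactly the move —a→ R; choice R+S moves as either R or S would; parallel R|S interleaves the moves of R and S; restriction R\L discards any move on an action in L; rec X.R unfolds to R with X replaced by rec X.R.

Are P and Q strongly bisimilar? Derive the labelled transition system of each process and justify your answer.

Reachable graph of P (4 states):
  m0 = rec X. 0\{b}\{b,c} + a.a.0 + (c.0\{a,c} + (b.X + a.0)) ⊢ --a--▸ m1, --a--▸ m2, --b--▸ m0, --c--▸ m3
  m1 = 0 ⊢ stopped
  m2 = a.0 ⊢ --a--▸ m1
  m3 = 0\{a,c} ⊢ stopped
Reachable graph of Q (3 states):
  n0 = rec X. 0\{b}\{b,c} + a.0 + (c.0\{a,c} + (b.X + a.0)) ⊢ --a--▸ n1, --b--▸ n0, --c--▸ n2
  n1 = 0 ⊢ stopped
  n2 = 0\{a,c} ⊢ stopped
Coarsest stable partition (strong bisimilarity classes):
  B0 = {m0}
  B1 = {m1, m3, n1, n2}
  B2 = {m2}
  B3 = {n0}
m0 ∈ B0, n0 ∈ B3 → different blocks

P ≁ Q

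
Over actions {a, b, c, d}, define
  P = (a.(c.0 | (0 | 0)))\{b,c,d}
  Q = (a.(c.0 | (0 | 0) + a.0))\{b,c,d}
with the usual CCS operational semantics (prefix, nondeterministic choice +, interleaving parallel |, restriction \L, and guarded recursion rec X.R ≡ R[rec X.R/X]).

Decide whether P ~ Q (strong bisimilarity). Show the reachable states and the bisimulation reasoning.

NO

Reachable graph of P (2 states):
  m0 = (a.(c.0 | (0 | 0)))\{b,c,d} | --a--▸ m1
  m1 = (c.0 | (0 | 0))\{b,c,d} | stopped
Reachable graph of Q (3 states):
  n0 = (a.(c.0 | (0 | 0) + a.0))\{b,c,d} | --a--▸ n1
  n1 = (c.0 | (0 | 0) + a.0)\{b,c,d} | --a--▸ n2
  n2 = 0\{b,c,d} | stopped
Coarsest stable partition (strong bisimilarity classes):
  B0 = {m0, n1}
  B1 = {m1, n2}
  B2 = {n0}
m0 ∈ B0, n0 ∈ B2 → different blocks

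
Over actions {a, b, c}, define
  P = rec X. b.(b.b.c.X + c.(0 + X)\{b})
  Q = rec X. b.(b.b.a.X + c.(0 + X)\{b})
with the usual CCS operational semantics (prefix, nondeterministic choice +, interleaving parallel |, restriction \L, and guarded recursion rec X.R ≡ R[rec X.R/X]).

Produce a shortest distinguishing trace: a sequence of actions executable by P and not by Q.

LTS(P): 5 reachable states
  u0 = rec X. b.(b.b.c.X + c.(0 + X)\{b}) | —b→ u1
  u1 = b.b.c.(rec X. b.(b.b.c.X + c.(0 + X)\{b})) + c.(0 + (rec X. b.(b.b.c.X + c.(0 + X)\{b})))\{b} | —b→ u2, —c→ u3
  u2 = b.c.(rec X. b.(b.b.c.X + c.(0 + X)\{b})) | —b→ u4
  u3 = (0 + (rec X. b.(b.b.c.X + c.(0 + X)\{b})))\{b} | ∅
  u4 = c.(rec X. b.(b.b.c.X + c.(0 + X)\{b})) | —c→ u0
LTS(Q): 5 reachable states
  v0 = rec X. b.(b.b.a.X + c.(0 + X)\{b}) | —b→ v1
  v1 = b.b.a.(rec X. b.(b.b.a.X + c.(0 + X)\{b})) + c.(0 + (rec X. b.(b.b.a.X + c.(0 + X)\{b})))\{b} | —b→ v2, —c→ v3
  v2 = b.a.(rec X. b.(b.b.a.X + c.(0 + X)\{b})) | —b→ v4
  v3 = (0 + (rec X. b.(b.b.a.X + c.(0 + X)\{b})))\{b} | ∅
  v4 = a.(rec X. b.(b.b.a.X + c.(0 + X)\{b})) | —a→ v0
Run σ = ⟨bbbc⟩ on P: start {u0}
  after b @ step 1: {u1}
  after b @ step 2: {u2}
  after b @ step 3: {u4}
  after c @ step 4: {u0}
  P completes σ.
Run σ = ⟨bbbc⟩ on Q: start {v0}
  after b @ step 1: {v1}
  after b @ step 2: {v2}
  after b @ step 3: {v4}
  after c @ step 4: ∅ (Q stuck)

bbbc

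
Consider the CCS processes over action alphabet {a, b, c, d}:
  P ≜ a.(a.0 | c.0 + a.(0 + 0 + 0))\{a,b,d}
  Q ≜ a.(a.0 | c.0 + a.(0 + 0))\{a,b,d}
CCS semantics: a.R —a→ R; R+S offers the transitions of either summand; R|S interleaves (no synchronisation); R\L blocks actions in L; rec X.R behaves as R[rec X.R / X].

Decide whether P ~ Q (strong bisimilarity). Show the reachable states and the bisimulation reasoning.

bisimilar

P's transition system — 3 states:
  u0 = a.(a.0 | c.0 + a.(0 + 0 + 0))\{a,b,d} :: --a--▸ u1
  u1 = (a.0 | c.0 + a.(0 + 0 + 0))\{a,b,d} :: --c--▸ u2
  u2 = (a.0 | 0)\{a,b,d} :: stopped
Q's transition system — 3 states:
  v0 = a.(a.0 | c.0 + a.(0 + 0))\{a,b,d} :: --a--▸ v1
  v1 = (a.0 | c.0 + a.(0 + 0))\{a,b,d} :: --c--▸ v2
  v2 = (a.0 | 0)\{a,b,d} :: stopped
Bisimilarity quotient blocks:
  B0 = {u0, v0}
  B1 = {u1, v1}
  B2 = {u2, v2}
u0 ∈ B0, v0 ∈ B0 → same block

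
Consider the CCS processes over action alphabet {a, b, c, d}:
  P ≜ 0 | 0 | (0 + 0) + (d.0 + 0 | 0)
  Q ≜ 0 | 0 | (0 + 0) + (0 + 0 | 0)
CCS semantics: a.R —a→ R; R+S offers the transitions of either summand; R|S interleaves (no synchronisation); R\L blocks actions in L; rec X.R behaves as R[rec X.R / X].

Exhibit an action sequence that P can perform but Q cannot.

d

LTS(P): 2 reachable states
  p0 = 0 | 0 | (0 + 0) + (d.0 + 0 | 0) ⊢ ··d··> p1
  p1 = 0 ⊢ deadlocked
LTS(Q): 1 reachable states
  q0 = 0 | 0 | (0 + 0) + (0 + 0 | 0) ⊢ deadlocked
Run σ = ⟨d⟩ on P: start {p0}
  step 1 (d): {p1}
  — P admits the full trace.
Run σ = ⟨d⟩ on Q: start {q0}
  step 1 (d): no successor for Q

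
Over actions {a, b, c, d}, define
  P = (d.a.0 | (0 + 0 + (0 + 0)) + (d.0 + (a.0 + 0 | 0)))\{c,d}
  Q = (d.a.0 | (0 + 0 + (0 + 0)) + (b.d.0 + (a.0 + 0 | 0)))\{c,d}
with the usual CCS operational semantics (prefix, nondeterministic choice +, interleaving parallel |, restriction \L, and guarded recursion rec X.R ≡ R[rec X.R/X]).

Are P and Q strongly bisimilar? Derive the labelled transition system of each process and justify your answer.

Reachable graph of P (2 states):
  p0 = (d.a.0 | (0 + 0 + (0 + 0)) + (d.0 + (a.0 + 0 | 0)))\{c,d} ⊢ —a→ p1
  p1 = 0\{c,d} ⊢ (no moves)
Reachable graph of Q (3 states):
  q0 = (d.a.0 | (0 + 0 + (0 + 0)) + (b.d.0 + (a.0 + 0 | 0)))\{c,d} ⊢ —a→ q1, —b→ q2
  q1 = 0\{c,d} ⊢ (no moves)
  q2 = (d.0)\{c,d} ⊢ (no moves)
Partition-refinement fixed point:
  B0 = {p0}
  B1 = {p1, q1, q2}
  B2 = {q0}
p0 ∈ B0, q0 ∈ B2 → different blocks

NO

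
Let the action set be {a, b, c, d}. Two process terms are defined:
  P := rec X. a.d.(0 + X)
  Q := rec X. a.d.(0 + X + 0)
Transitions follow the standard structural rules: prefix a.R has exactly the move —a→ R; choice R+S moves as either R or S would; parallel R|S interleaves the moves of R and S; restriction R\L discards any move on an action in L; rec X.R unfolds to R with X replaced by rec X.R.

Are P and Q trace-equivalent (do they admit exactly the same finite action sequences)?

YES

P's transition system — 3 states:
  m0 = rec X. a.d.(0 + X) ⊢ =a=> m1
  m1 = d.(0 + (rec X. a.d.(0 + X))) ⊢ =d=> m2
  m2 = 0 + (rec X. a.d.(0 + X)) ⊢ =a=> m1
Q's transition system — 3 states:
  n0 = rec X. a.d.(0 + X + 0) ⊢ =a=> n1
  n1 = d.(0 + (rec X. a.d.(0 + X + 0)) + 0) ⊢ =d=> n2
  n2 = 0 + (rec X. a.d.(0 + X + 0)) + 0 ⊢ =a=> n1
Coarsest stable partition (strong bisimilarity classes):
  B0 = {m0, m2, n0, n2}
  B1 = {m1, n1}
m0 ∈ B0, n0 ∈ B0 → same block
Bisimilar ⇒ trace-equivalent.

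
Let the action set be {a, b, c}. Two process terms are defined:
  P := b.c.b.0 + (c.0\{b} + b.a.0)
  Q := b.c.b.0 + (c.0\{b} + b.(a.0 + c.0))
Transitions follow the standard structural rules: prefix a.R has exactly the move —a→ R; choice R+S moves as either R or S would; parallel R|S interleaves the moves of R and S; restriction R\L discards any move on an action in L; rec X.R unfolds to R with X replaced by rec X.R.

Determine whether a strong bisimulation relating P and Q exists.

not bisimilar

P's transition system — 6 states:
  s0 = b.c.b.0 + (c.0\{b} + b.a.0) :: --b--▸ s1, --b--▸ s2, --c--▸ s3
  s1 = a.0 :: --a--▸ s4
  s2 = c.b.0 :: --c--▸ s5
  s3 = 0\{b} :: (no moves)
  s4 = 0 :: (no moves)
  s5 = b.0 :: --b--▸ s4
Q's transition system — 6 states:
  t0 = b.c.b.0 + (c.0\{b} + b.(a.0 + c.0)) :: --b--▸ t1, --b--▸ t2, --c--▸ t3
  t1 = a.0 + c.0 :: --a--▸ t4, --c--▸ t4
  t2 = c.b.0 :: --c--▸ t5
  t3 = 0\{b} :: (no moves)
  t4 = 0 :: (no moves)
  t5 = b.0 :: --b--▸ t4
Bisimilarity quotient blocks:
  B0 = {s0}
  B1 = {s3, s4, t3, t4}
  B2 = {s1}
  B3 = {s2, t2}
  B4 = {s5, t5}
  B5 = {t0}
  B6 = {t1}
s0 ∈ B0, t0 ∈ B5 → different blocks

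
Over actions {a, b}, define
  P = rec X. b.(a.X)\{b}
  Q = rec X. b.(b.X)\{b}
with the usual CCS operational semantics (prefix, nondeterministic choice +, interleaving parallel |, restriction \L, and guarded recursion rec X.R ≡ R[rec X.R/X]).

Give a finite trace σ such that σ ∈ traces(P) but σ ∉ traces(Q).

ba

P's transition system — 3 states:
  s0 = rec X. b.(a.X)\{b} → ··b··> s1
  s1 = (a.(rec X. b.(a.X)\{b}))\{b} → ··a··> s2
  s2 = (rec X. b.(a.X)\{b})\{b} → (no moves)
Q's transition system — 2 states:
  t0 = rec X. b.(b.X)\{b} → ··b··> t1
  t1 = (b.(rec X. b.(b.X)\{b}))\{b} → (no moves)
Trace ⟨ba⟩ through P, begin at {s0}:
  after b @ step 1: {s1}
  after a @ step 2: {s2}
  — P admits the full trace.
Trace ⟨ba⟩ through Q, begin at {t0}:
  after b @ step 1: {t1}
  after a @ step 2: ∅  — Q cannot continue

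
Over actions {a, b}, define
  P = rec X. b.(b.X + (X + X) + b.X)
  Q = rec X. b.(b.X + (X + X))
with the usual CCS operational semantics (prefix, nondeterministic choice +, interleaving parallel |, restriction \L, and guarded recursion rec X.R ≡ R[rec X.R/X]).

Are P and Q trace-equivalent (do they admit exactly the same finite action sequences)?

Reachable graph of P (2 states):
  m0 = rec X. b.(b.X + (X + X) + b.X) has moves -b-> m1
  m1 = b.(rec X. b.(b.X + (X + X) + b.X)) + ((rec X. b.(b.X + (X + X) + b.X)) + (rec X. b.(b.X + (X + X) + b.X))) + b.(rec X. b.(b.X + (X + X) + b.X)) has moves -b-> m0, -b-> m1
Reachable graph of Q (2 states):
  n0 = rec X. b.(b.X + (X + X)) has moves -b-> n1
  n1 = b.(rec X. b.(b.X + (X + X))) + ((rec X. b.(b.X + (X + X))) + (rec X. b.(b.X + (X + X)))) has moves -b-> n0, -b-> n1
Coarsest stable partition (strong bisimilarity classes):
  B0 = {m0, m1, n0, n1}
m0 ∈ B0, n0 ∈ B0 → same block
Bisimilar ⇒ trace-equivalent.

trace-equivalent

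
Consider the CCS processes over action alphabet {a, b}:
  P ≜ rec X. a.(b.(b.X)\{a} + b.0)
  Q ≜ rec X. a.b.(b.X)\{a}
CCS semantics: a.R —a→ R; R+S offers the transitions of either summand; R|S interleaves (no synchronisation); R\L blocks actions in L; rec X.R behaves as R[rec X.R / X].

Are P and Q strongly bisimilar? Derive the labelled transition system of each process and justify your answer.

P ≁ Q

P's transition system — 5 states:
  u0 = rec X. a.(b.(b.X)\{a} + b.0) ⊢ --a--▸ u1
  u1 = b.(b.(rec X. a.(b.(b.X)\{a} + b.0)))\{a} + b.0 ⊢ --b--▸ u2, --b--▸ u3
  u2 = (b.(rec X. a.(b.(b.X)\{a} + b.0)))\{a} ⊢ --b--▸ u4
  u3 = 0 ⊢ stopped
  u4 = (rec X. a.(b.(b.X)\{a} + b.0))\{a} ⊢ stopped
Q's transition system — 4 states:
  v0 = rec X. a.b.(b.X)\{a} ⊢ --a--▸ v1
  v1 = b.(b.(rec X. a.b.(b.X)\{a}))\{a} ⊢ --b--▸ v2
  v2 = (b.(rec X. a.b.(b.X)\{a}))\{a} ⊢ --b--▸ v3
  v3 = (rec X. a.b.(b.X)\{a})\{a} ⊢ stopped
Bisimilarity quotient blocks:
  B0 = {u0}
  B1 = {u1}
  B2 = {u2, v2}
  B3 = {u3, u4, v3}
  B4 = {v0}
  B5 = {v1}
u0 ∈ B0, v0 ∈ B4 → different blocks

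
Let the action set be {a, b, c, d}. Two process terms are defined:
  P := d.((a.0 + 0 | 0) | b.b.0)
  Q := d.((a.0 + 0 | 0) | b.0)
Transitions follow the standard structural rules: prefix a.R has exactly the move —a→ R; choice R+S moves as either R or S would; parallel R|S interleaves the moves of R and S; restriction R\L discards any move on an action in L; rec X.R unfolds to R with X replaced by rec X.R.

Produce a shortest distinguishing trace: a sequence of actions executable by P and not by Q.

P's transition system — 7 states:
  m0 = d.((a.0 + 0 | 0) | b.b.0) has moves —d→ m1
  m1 = (a.0 + 0 | 0) | b.b.0 has moves —a→ m2, —b→ m3
  m2 = 0 | b.b.0 has moves —b→ m4
  m3 = (a.0 + 0 | 0) | b.0 has moves —a→ m4, —b→ m5
  m4 = 0 | b.0 has moves —b→ m6
  m5 = (a.0 + 0 | 0) | 0 has moves —a→ m6
  m6 = 0 | 0 has moves ∅
Q's transition system — 5 states:
  n0 = d.((a.0 + 0 | 0) | b.0) has moves —d→ n1
  n1 = (a.0 + 0 | 0) | b.0 has moves —a→ n2, —b→ n3
  n2 = 0 | b.0 has moves —b→ n4
  n3 = (a.0 + 0 | 0) | 0 has moves —a→ n4
  n4 = 0 | 0 has moves ∅
Run σ = ⟨dbb⟩ on P: start {m0}
  step 1 (d): {m1}
  step 2 (b): {m3}
  step 3 (b): {m5}
  — P admits the full trace.
Run σ = ⟨dbb⟩ on Q: start {n0}
  step 1 (d): {n1}
  step 2 (b): {n3}
  step 3 (b): no successor for Q

dbb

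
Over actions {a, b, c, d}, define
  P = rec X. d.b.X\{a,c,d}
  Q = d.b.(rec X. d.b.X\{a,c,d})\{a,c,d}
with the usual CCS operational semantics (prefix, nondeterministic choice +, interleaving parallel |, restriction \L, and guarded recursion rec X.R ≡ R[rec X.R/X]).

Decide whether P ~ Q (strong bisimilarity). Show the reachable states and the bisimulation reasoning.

bisimilar

P's transition system — 3 states:
  u0 = rec X. d.b.X\{a,c,d} → ··d··> u1
  u1 = b.(rec X. d.b.X\{a,c,d})\{a,c,d} → ··b··> u2
  u2 = (rec X. d.b.X\{a,c,d})\{a,c,d} → ∅
Q's transition system — 3 states:
  v0 = d.b.(rec X. d.b.X\{a,c,d})\{a,c,d} → ··d··> v1
  v1 = b.(rec X. d.b.X\{a,c,d})\{a,c,d} → ··b··> v2
  v2 = (rec X. d.b.X\{a,c,d})\{a,c,d} → ∅
Partition-refinement fixed point:
  B0 = {u0, v0}
  B1 = {u1, v1}
  B2 = {u2, v2}
u0 ∈ B0, v0 ∈ B0 → same block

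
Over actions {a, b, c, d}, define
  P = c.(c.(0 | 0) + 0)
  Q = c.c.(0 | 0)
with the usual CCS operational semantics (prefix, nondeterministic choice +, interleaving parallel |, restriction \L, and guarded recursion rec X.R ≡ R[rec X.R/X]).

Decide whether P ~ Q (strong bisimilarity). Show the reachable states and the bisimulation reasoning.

bisimilar

LTS(P): 3 reachable states
  m0 = c.(c.(0 | 0) + 0) :: =c=> m1
  m1 = c.(0 | 0) + 0 :: =c=> m2
  m2 = 0 | 0 :: deadlocked
LTS(Q): 3 reachable states
  n0 = c.c.(0 | 0) :: =c=> n1
  n1 = c.(0 | 0) :: =c=> n2
  n2 = 0 | 0 :: deadlocked
Coarsest stable partition (strong bisimilarity classes):
  B0 = {m0, n0}
  B1 = {m1, n1}
  B2 = {m2, n2}
m0 ∈ B0, n0 ∈ B0 → same block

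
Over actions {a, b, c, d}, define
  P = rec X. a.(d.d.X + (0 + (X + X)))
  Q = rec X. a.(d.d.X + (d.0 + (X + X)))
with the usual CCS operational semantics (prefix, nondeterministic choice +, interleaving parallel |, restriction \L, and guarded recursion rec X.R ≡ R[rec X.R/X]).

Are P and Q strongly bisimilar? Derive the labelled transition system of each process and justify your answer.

P's transition system — 3 states:
  u0 = rec X. a.(d.d.X + (0 + (X + X))) | --a--▸ u1
  u1 = d.d.(rec X. a.(d.d.X + (0 + (X + X)))) + (0 + ((rec X. a.(d.d.X + (0 + (X + X)))) + (rec X. a.(d.d.X + (0 + (X + X)))))) | --a--▸ u1, --d--▸ u2
  u2 = d.(rec X. a.(d.d.X + (0 + (X + X)))) | --d--▸ u0
Q's transition system — 4 states:
  v0 = rec X. a.(d.d.X + (d.0 + (X + X))) | --a--▸ v1
  v1 = d.d.(rec X. a.(d.d.X + (d.0 + (X + X)))) + (d.0 + ((rec X. a.(d.d.X + (d.0 + (X + X)))) + (rec X. a.(d.d.X + (d.0 + (X + X)))))) | --a--▸ v1, --d--▸ v2, --d--▸ v3
  v2 = 0 | deadlocked
  v3 = d.(rec X. a.(d.d.X + (d.0 + (X + X)))) | --d--▸ v0
Coarsest stable partition (strong bisimilarity classes):
  B0 = {u0}
  B1 = {u1}
  B2 = {u2}
  B3 = {v0}
  B4 = {v1}
  B5 = {v2}
  B6 = {v3}
u0 ∈ B0, v0 ∈ B3 → different blocks

NO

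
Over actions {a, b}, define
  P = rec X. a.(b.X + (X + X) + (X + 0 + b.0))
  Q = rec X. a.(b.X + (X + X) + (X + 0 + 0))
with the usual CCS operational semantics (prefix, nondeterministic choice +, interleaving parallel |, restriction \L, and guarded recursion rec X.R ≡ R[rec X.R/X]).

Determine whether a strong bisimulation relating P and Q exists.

P ≁ Q

P's transition system — 3 states:
  u0 = rec X. a.(b.X + (X + X) + (X + 0 + b.0)) :: =a=> u1
  u1 = b.(rec X. a.(b.X + (X + X) + (X + 0 + b.0))) + ((rec X. a.(b.X + (X + X) + (X + 0 + b.0))) + (rec X. a.(b.X + (X + X) + (X + 0 + b.0)))) + ((rec X. a.(b.X + (X + X) + (X + 0 + b.0))) + 0 + b.0) :: =a=> u1, =b=> u0, =b=> u2
  u2 = 0 :: stopped
Q's transition system — 2 states:
  v0 = rec X. a.(b.X + (X + X) + (X + 0 + 0)) :: =a=> v1
  v1 = b.(rec X. a.(b.X + (X + X) + (X + 0 + 0))) + ((rec X. a.(b.X + (X + X) + (X + 0 + 0))) + (rec X. a.(b.X + (X + X) + (X + 0 + 0)))) + ((rec X. a.(b.X + (X + X) + (X + 0 + 0))) + 0 + 0) :: =a=> v1, =b=> v0
Bisimilarity quotient blocks:
  B0 = {u0}
  B1 = {u1}
  B2 = {u2}
  B3 = {v0}
  B4 = {v1}
u0 ∈ B0, v0 ∈ B3 → different blocks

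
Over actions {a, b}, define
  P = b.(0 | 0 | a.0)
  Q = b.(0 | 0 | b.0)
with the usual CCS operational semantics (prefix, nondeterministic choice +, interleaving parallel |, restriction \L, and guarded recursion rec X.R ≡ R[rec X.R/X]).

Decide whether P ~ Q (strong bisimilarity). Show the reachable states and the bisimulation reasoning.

P ≁ Q

LTS(P): 3 reachable states
  m0 = b.(0 | 0 | a.0) has moves —b→ m1
  m1 = 0 | 0 | a.0 has moves —a→ m2
  m2 = 0 | 0 | 0 has moves deadlocked
LTS(Q): 3 reachable states
  n0 = b.(0 | 0 | b.0) has moves —b→ n1
  n1 = 0 | 0 | b.0 has moves —b→ n2
  n2 = 0 | 0 | 0 has moves deadlocked
Coarsest stable partition (strong bisimilarity classes):
  B0 = {m0}
  B1 = {m1}
  B2 = {m2, n2}
  B3 = {n0}
  B4 = {n1}
m0 ∈ B0, n0 ∈ B3 → different blocks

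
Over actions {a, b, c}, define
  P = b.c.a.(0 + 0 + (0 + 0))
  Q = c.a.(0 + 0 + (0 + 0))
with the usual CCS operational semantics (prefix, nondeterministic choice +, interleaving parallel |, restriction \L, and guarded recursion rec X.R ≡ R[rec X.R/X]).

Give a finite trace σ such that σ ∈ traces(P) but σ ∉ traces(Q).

LTS(P): 4 reachable states
  p0 = b.c.a.(0 + 0 + (0 + 0)) :: -b-> p1
  p1 = c.a.(0 + 0 + (0 + 0)) :: -c-> p2
  p2 = a.(0 + 0 + (0 + 0)) :: -a-> p3
  p3 = 0 + 0 + (0 + 0) :: stopped
LTS(Q): 3 reachable states
  q0 = c.a.(0 + 0 + (0 + 0)) :: -c-> q1
  q1 = a.(0 + 0 + (0 + 0)) :: -a-> q2
  q2 = 0 + 0 + (0 + 0) :: stopped
Trace ⟨b⟩ through P, begin at {p0}:
  [1] b ⇒ {p1}
  — P admits the full trace.
Trace ⟨b⟩ through Q, begin at {q0}:
  [1] b ⇒ no successor for Q

b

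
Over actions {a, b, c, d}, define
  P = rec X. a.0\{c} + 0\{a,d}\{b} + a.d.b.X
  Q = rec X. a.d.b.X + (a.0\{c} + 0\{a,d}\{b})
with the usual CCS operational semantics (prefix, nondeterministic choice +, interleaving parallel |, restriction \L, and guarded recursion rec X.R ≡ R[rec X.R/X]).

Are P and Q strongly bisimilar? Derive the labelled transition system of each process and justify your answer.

Reachable graph of P (4 states):
  u0 = rec X. a.0\{c} + 0\{a,d}\{b} + a.d.b.X → -a-> u1, -a-> u2
  u1 = 0\{c} → deadlocked
  u2 = d.b.(rec X. a.0\{c} + 0\{a,d}\{b} + a.d.b.X) → -d-> u3
  u3 = b.(rec X. a.0\{c} + 0\{a,d}\{b} + a.d.b.X) → -b-> u0
Reachable graph of Q (4 states):
  v0 = rec X. a.d.b.X + (a.0\{c} + 0\{a,d}\{b}) → -a-> v1, -a-> v2
  v1 = 0\{c} → deadlocked
  v2 = d.b.(rec X. a.d.b.X + (a.0\{c} + 0\{a,d}\{b})) → -d-> v3
  v3 = b.(rec X. a.d.b.X + (a.0\{c} + 0\{a,d}\{b})) → -b-> v0
Bisimilarity quotient blocks:
  B0 = {u0, v0}
  B1 = {u2, v2}
  B2 = {u3, v3}
  B3 = {u1, v1}
u0 ∈ B0, v0 ∈ B0 → same block

bisimilar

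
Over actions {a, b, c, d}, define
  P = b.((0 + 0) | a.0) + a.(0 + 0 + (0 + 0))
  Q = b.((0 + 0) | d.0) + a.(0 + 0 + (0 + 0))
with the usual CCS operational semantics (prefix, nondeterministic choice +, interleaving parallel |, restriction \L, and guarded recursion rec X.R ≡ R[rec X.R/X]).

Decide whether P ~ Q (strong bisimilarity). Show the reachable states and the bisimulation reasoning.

P's transition system — 4 states:
  m0 = b.((0 + 0) | a.0) + a.(0 + 0 + (0 + 0)) :: -a-> m1, -b-> m2
  m1 = 0 + 0 + (0 + 0) :: ∅
  m2 = (0 + 0) | a.0 :: -a-> m3
  m3 = (0 + 0) | 0 :: ∅
Q's transition system — 4 states:
  n0 = b.((0 + 0) | d.0) + a.(0 + 0 + (0 + 0)) :: -a-> n1, -b-> n2
  n1 = 0 + 0 + (0 + 0) :: ∅
  n2 = (0 + 0) | d.0 :: -d-> n3
  n3 = (0 + 0) | 0 :: ∅
Bisimilarity quotient blocks:
  B0 = {m0}
  B1 = {m2}
  B2 = {m1, m3, n1, n3}
  B3 = {n0}
  B4 = {n2}
m0 ∈ B0, n0 ∈ B3 → different blocks

NO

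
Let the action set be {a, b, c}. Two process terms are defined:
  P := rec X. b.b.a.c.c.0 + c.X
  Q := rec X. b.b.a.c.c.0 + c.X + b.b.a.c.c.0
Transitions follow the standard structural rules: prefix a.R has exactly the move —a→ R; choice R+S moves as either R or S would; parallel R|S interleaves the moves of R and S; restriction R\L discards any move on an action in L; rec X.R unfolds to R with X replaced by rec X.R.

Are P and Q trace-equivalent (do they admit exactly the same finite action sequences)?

LTS(P): 6 reachable states
  s0 = rec X. b.b.a.c.c.0 + c.X ⊢ --b--▸ s1, --c--▸ s0
  s1 = b.a.c.c.0 ⊢ --b--▸ s2
  s2 = a.c.c.0 ⊢ --a--▸ s3
  s3 = c.c.0 ⊢ --c--▸ s4
  s4 = c.0 ⊢ --c--▸ s5
  s5 = 0 ⊢ deadlocked
LTS(Q): 6 reachable states
  t0 = rec X. b.b.a.c.c.0 + c.X + b.b.a.c.c.0 ⊢ --b--▸ t1, --c--▸ t0
  t1 = b.a.c.c.0 ⊢ --b--▸ t2
  t2 = a.c.c.0 ⊢ --a--▸ t3
  t3 = c.c.0 ⊢ --c--▸ t4
  t4 = c.0 ⊢ --c--▸ t5
  t5 = 0 ⊢ deadlocked
Partition-refinement fixed point:
  B0 = {s0, t0}
  B1 = {s1, t1}
  B2 = {s2, t2}
  B3 = {s3, t3}
  B4 = {s4, t4}
  B5 = {s5, t5}
s0 ∈ B0, t0 ∈ B0 → same block
Bisimilar ⇒ trace-equivalent.

traces(P) = traces(Q)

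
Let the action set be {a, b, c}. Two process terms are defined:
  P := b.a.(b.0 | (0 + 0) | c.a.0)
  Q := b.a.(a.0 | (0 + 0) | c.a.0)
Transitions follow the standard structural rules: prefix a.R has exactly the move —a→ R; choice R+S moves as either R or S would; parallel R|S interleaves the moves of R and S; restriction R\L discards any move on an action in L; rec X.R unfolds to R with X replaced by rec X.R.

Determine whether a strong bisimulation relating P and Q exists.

P's transition system — 8 states:
  s0 = b.a.(b.0 | (0 + 0) | c.a.0) | ··b··> s1
  s1 = a.(b.0 | (0 + 0) | c.a.0) | ··a··> s2
  s2 = b.0 | (0 + 0) | c.a.0 | ··b··> s3, ··c··> s4
  s3 = 0 | (0 + 0) | c.a.0 | ··c··> s5
  s4 = b.0 | (0 + 0) | a.0 | ··a··> s6, ··b··> s5
  s5 = 0 | (0 + 0) | a.0 | ··a··> s7
  s6 = b.0 | (0 + 0) | 0 | ··b··> s7
  s7 = 0 | (0 + 0) | 0 | ·
Q's transition system — 8 states:
  t0 = b.a.(a.0 | (0 + 0) | c.a.0) | ··b··> t1
  t1 = a.(a.0 | (0 + 0) | c.a.0) | ··a··> t2
  t2 = a.0 | (0 + 0) | c.a.0 | ··a··> t3, ··c··> t4
  t3 = 0 | (0 + 0) | c.a.0 | ··c··> t5
  t4 = a.0 | (0 + 0) | a.0 | ··a··> t5, ··a··> t6
  t5 = 0 | (0 + 0) | a.0 | ··a··> t7
  t6 = a.0 | (0 + 0) | 0 | ··a··> t7
  t7 = 0 | (0 + 0) | 0 | ·
Bisimilarity quotient blocks:
  B0 = {s0}
  B1 = {s1}
  B2 = {s2}
  B3 = {s3, t3}
  B4 = {s5, t5, t6}
  B5 = {s7, t7}
  B6 = {s4}
  B7 = {s6}
  B8 = {t0}
  B9 = {t1}
  B10 = {t2}
  B11 = {t4}
s0 ∈ B0, t0 ∈ B8 → different blocks

not bisimilar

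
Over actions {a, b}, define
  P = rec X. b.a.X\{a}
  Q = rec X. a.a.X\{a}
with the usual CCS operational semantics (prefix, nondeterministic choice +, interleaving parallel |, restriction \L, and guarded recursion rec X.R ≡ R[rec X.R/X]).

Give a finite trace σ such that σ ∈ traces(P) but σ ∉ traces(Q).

b

Reachable graph of P (4 states):
  p0 = rec X. b.a.X\{a} → =b=> p1
  p1 = a.(rec X. b.a.X\{a})\{a} → =a=> p2
  p2 = (rec X. b.a.X\{a})\{a} → =b=> p3
  p3 = (a.(rec X. b.a.X\{a})\{a})\{a} → deadlocked
Reachable graph of Q (3 states):
  q0 = rec X. a.a.X\{a} → =a=> q1
  q1 = a.(rec X. a.a.X\{a})\{a} → =a=> q2
  q2 = (rec X. a.a.X\{a})\{a} → deadlocked
Run σ = ⟨b⟩ on P: start {p0}
  after b @ step 1: {p1}
  ✓ P
Run σ = ⟨b⟩ on Q: start {q0}
  after b @ step 1: no successor for Q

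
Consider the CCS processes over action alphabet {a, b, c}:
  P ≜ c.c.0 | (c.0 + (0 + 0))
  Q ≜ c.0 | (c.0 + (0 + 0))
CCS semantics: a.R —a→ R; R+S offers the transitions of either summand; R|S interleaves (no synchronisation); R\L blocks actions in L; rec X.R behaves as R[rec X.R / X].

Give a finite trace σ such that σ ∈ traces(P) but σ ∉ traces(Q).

ccc

Reachable graph of P (6 states):
  u0 = c.c.0 | (c.0 + (0 + 0)) ⊢ -c-> u1, -c-> u2
  u1 = c.0 | (c.0 + (0 + 0)) ⊢ -c-> u3, -c-> u4
  u2 = c.c.0 | 0 ⊢ -c-> u4
  u3 = 0 | (c.0 + (0 + 0)) ⊢ -c-> u5
  u4 = c.0 | 0 ⊢ -c-> u5
  u5 = 0 | 0 ⊢ stopped
Reachable graph of Q (4 states):
  v0 = c.0 | (c.0 + (0 + 0)) ⊢ -c-> v1, -c-> v2
  v1 = 0 | (c.0 + (0 + 0)) ⊢ -c-> v3
  v2 = c.0 | 0 ⊢ -c-> v3
  v3 = 0 | 0 ⊢ stopped
Executing ccc from P (initial set {u0}):
  step 1 (c): {u1, u2}
  step 2 (c): {u3, u4}
  step 3 (c): {u5}
  ✓ P
Executing ccc from Q (initial set {v0}):
  step 1 (c): {v1, v2}
  step 2 (c): {v3}
  step 3 (c): ∅ (Q stuck)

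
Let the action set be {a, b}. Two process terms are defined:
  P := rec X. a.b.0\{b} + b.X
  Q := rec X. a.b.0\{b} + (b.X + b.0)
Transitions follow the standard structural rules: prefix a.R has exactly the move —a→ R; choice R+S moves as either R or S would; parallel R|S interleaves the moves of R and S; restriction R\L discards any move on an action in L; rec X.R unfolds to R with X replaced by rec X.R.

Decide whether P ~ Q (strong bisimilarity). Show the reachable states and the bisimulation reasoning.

P ≁ Q

P's transition system — 3 states:
  p0 = rec X. a.b.0\{b} + b.X ⊢ --a--▸ p1, --b--▸ p0
  p1 = b.0\{b} ⊢ --b--▸ p2
  p2 = 0\{b} ⊢ deadlocked
Q's transition system — 4 states:
  q0 = rec X. a.b.0\{b} + (b.X + b.0) ⊢ --a--▸ q1, --b--▸ q0, --b--▸ q2
  q1 = b.0\{b} ⊢ --b--▸ q3
  q2 = 0 ⊢ deadlocked
  q3 = 0\{b} ⊢ deadlocked
Coarsest stable partition (strong bisimilarity classes):
  B0 = {p0}
  B1 = {p1, q1}
  B2 = {p2, q2, q3}
  B3 = {q0}
p0 ∈ B0, q0 ∈ B3 → different blocks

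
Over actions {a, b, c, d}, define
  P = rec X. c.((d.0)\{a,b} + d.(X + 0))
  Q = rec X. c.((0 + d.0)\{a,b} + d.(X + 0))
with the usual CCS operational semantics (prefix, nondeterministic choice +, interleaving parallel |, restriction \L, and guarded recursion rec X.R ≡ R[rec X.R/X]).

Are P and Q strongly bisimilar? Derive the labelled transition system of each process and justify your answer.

LTS(P): 4 reachable states
  m0 = rec X. c.((d.0)\{a,b} + d.(X + 0)) → —c→ m1
  m1 = (d.0)\{a,b} + d.((rec X. c.((d.0)\{a,b} + d.(X + 0))) + 0) → —d→ m2, —d→ m3
  m2 = (rec X. c.((d.0)\{a,b} + d.(X + 0))) + 0 → —c→ m1
  m3 = 0\{a,b} → deadlocked
LTS(Q): 4 reachable states
  n0 = rec X. c.((0 + d.0)\{a,b} + d.(X + 0)) → —c→ n1
  n1 = (0 + d.0)\{a,b} + d.((rec X. c.((0 + d.0)\{a,b} + d.(X + 0))) + 0) → —d→ n2, —d→ n3
  n2 = (rec X. c.((0 + d.0)\{a,b} + d.(X + 0))) + 0 → —c→ n1
  n3 = 0\{a,b} → deadlocked
Coarsest stable partition (strong bisimilarity classes):
  B0 = {m0, m2, n0, n2}
  B1 = {m1, n1}
  B2 = {m3, n3}
m0 ∈ B0, n0 ∈ B0 → same block

P ~ Q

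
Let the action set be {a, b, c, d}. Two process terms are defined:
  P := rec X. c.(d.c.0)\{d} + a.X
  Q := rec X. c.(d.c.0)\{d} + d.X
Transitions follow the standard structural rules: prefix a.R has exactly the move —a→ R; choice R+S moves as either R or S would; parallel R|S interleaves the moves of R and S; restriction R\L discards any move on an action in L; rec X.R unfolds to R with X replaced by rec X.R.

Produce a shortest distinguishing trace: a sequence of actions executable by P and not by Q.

a

Reachable graph of P (2 states):
  m0 = rec X. c.(d.c.0)\{d} + a.X :: =a=> m0, =c=> m1
  m1 = (d.c.0)\{d} :: stopped
Reachable graph of Q (2 states):
  n0 = rec X. c.(d.c.0)\{d} + d.X :: =c=> n1, =d=> n0
  n1 = (d.c.0)\{d} :: stopped
Executing a from P (initial set {m0}):
  after a @ step 1: {m0}
  ✓ P
Executing a from Q (initial set {n0}):
  after a @ step 1: ∅  — Q cannot continue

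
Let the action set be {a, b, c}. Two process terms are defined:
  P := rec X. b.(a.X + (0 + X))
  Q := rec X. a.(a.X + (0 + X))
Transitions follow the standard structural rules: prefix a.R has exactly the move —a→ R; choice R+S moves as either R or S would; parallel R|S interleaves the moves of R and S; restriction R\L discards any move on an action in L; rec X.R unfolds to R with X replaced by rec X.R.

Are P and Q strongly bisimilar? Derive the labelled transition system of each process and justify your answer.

LTS(P): 2 reachable states
  p0 = rec X. b.(a.X + (0 + X)) | —b→ p1
  p1 = a.(rec X. b.(a.X + (0 + X))) + (0 + (rec X. b.(a.X + (0 + X)))) | —a→ p0, —b→ p1
LTS(Q): 2 reachable states
  q0 = rec X. a.(a.X + (0 + X)) | —a→ q1
  q1 = a.(rec X. a.(a.X + (0 + X))) + (0 + (rec X. a.(a.X + (0 + X)))) | —a→ q0, —a→ q1
Partition-refinement fixed point:
  B0 = {p0}
  B1 = {p1}
  B2 = {q0, q1}
p0 ∈ B0, q0 ∈ B2 → different blocks

NO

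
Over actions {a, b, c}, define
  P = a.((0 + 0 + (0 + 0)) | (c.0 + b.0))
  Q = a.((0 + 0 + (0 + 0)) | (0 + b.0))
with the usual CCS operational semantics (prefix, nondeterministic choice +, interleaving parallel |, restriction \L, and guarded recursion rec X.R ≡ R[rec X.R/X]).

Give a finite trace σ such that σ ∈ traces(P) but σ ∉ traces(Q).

ac

P's transition system — 3 states:
  p0 = a.((0 + 0 + (0 + 0)) | (c.0 + b.0)) → --a--▸ p1
  p1 = (0 + 0 + (0 + 0)) | (c.0 + b.0) → --b--▸ p2, --c--▸ p2
  p2 = (0 + 0 + (0 + 0)) | 0 → stopped
Q's transition system — 3 states:
  q0 = a.((0 + 0 + (0 + 0)) | (0 + b.0)) → --a--▸ q1
  q1 = (0 + 0 + (0 + 0)) | (0 + b.0) → --b--▸ q2
  q2 = (0 + 0 + (0 + 0)) | 0 → stopped
Trace ⟨ac⟩ through P, begin at {p0}:
  after a @ step 1: {p1}
  after c @ step 2: {p2}
  — P admits the full trace.
Trace ⟨ac⟩ through Q, begin at {q0}:
  after a @ step 1: {q1}
  after c @ step 2: ∅  — Q cannot continue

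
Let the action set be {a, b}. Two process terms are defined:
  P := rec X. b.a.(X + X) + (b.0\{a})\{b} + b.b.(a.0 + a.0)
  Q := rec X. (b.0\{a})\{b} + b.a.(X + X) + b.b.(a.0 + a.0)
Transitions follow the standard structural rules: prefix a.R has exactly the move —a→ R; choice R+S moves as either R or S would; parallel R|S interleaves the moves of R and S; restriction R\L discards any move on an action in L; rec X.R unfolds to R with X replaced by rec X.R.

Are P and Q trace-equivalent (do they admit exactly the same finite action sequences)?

traces(P) = traces(Q)

P's transition system — 6 states:
  s0 = rec X. b.a.(X + X) + (b.0\{a})\{b} + b.b.(a.0 + a.0) | —b→ s1, —b→ s2
  s1 = a.((rec X. b.a.(X + X) + (b.0\{a})\{b} + b.b.(a.0 + a.0)) + (rec X. b.a.(X + X) + (b.0\{a})\{b} + b.b.(a.0 + a.0))) | —a→ s3
  s2 = b.(a.0 + a.0) | —b→ s4
  s3 = (rec X. b.a.(X + X) + (b.0\{a})\{b} + b.b.(a.0 + a.0)) + (rec X. b.a.(X + X) + (b.0\{a})\{b} + b.b.(a.0 + a.0)) | —b→ s1, —b→ s2
  s4 = a.0 + a.0 | —a→ s5
  s5 = 0 | ∅
Q's transition system — 6 states:
  t0 = rec X. (b.0\{a})\{b} + b.a.(X + X) + b.b.(a.0 + a.0) | —b→ t1, —b→ t2
  t1 = a.((rec X. (b.0\{a})\{b} + b.a.(X + X) + b.b.(a.0 + a.0)) + (rec X. (b.0\{a})\{b} + b.a.(X + X) + b.b.(a.0 + a.0))) | —a→ t3
  t2 = b.(a.0 + a.0) | —b→ t4
  t3 = (rec X. (b.0\{a})\{b} + b.a.(X + X) + b.b.(a.0 + a.0)) + (rec X. (b.0\{a})\{b} + b.a.(X + X) + b.b.(a.0 + a.0)) | —b→ t1, —b→ t2
  t4 = a.0 + a.0 | —a→ t5
  t5 = 0 | ∅
Partition-refinement fixed point:
  B0 = {s0, s3, t0, t3}
  B1 = {s1, t1}
  B2 = {s2, t2}
  B3 = {s4, t4}
  B4 = {s5, t5}
s0 ∈ B0, t0 ∈ B0 → same block
Bisimilar ⇒ trace-equivalent.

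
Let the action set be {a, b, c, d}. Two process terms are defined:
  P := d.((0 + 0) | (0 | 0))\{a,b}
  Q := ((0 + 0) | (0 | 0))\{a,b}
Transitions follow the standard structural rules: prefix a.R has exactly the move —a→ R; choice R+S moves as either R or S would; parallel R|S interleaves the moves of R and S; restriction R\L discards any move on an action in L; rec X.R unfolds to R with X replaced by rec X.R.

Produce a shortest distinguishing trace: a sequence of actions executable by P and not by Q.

Reachable graph of P (2 states):
  p0 = d.((0 + 0) | (0 | 0))\{a,b} ⊢ =d=> p1
  p1 = ((0 + 0) | (0 | 0))\{a,b} ⊢ (no moves)
Reachable graph of Q (1 states):
  q0 = ((0 + 0) | (0 | 0))\{a,b} ⊢ (no moves)
Trace ⟨d⟩ through P, begin at {p0}:
  after d @ step 1: {p1}
  — P admits the full trace.
Trace ⟨d⟩ through Q, begin at {q0}:
  after d @ step 1: ∅ (Q stuck)

d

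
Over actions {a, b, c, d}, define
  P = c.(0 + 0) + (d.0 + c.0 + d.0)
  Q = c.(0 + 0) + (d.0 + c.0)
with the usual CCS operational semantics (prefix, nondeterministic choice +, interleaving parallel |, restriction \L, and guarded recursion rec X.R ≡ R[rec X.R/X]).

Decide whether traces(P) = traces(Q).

YES

P's transition system — 3 states:
  u0 = c.(0 + 0) + (d.0 + c.0 + d.0) ⊢ -c-> u1, -c-> u2, -d-> u1
  u1 = 0 ⊢ ·
  u2 = 0 + 0 ⊢ ·
Q's transition system — 3 states:
  v0 = c.(0 + 0) + (d.0 + c.0) ⊢ -c-> v1, -c-> v2, -d-> v1
  v1 = 0 ⊢ ·
  v2 = 0 + 0 ⊢ ·
Partition-refinement fixed point:
  B0 = {u0, v0}
  B1 = {u1, u2, v1, v2}
u0 ∈ B0, v0 ∈ B0 → same block
Bisimilar ⇒ trace-equivalent.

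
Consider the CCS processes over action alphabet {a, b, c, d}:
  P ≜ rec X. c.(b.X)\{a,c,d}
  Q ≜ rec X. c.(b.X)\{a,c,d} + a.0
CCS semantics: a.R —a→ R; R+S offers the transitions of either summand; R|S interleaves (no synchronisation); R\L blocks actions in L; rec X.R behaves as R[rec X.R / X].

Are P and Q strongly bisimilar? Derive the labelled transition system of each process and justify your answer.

P's transition system — 3 states:
  m0 = rec X. c.(b.X)\{a,c,d} ⊢ --c--▸ m1
  m1 = (b.(rec X. c.(b.X)\{a,c,d}))\{a,c,d} ⊢ --b--▸ m2
  m2 = (rec X. c.(b.X)\{a,c,d})\{a,c,d} ⊢ ·
Q's transition system — 4 states:
  n0 = rec X. c.(b.X)\{a,c,d} + a.0 ⊢ --a--▸ n1, --c--▸ n2
  n1 = 0 ⊢ ·
  n2 = (b.(rec X. c.(b.X)\{a,c,d} + a.0))\{a,c,d} ⊢ --b--▸ n3
  n3 = (rec X. c.(b.X)\{a,c,d} + a.0)\{a,c,d} ⊢ ·
Bisimilarity quotient blocks:
  B0 = {m0}
  B1 = {m1, n2}
  B2 = {m2, n1, n3}
  B3 = {n0}
m0 ∈ B0, n0 ∈ B3 → different blocks

not bisimilar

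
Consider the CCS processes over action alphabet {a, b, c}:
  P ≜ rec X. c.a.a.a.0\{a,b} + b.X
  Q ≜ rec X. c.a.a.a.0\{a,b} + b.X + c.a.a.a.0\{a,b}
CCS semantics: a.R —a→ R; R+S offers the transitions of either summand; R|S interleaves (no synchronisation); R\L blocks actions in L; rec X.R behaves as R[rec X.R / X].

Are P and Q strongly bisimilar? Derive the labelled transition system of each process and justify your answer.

LTS(P): 5 reachable states
  s0 = rec X. c.a.a.a.0\{a,b} + b.X :: ··b··> s0, ··c··> s1
  s1 = a.a.a.0\{a,b} :: ··a··> s2
  s2 = a.a.0\{a,b} :: ··a··> s3
  s3 = a.0\{a,b} :: ··a··> s4
  s4 = 0\{a,b} :: ·
LTS(Q): 5 reachable states
  t0 = rec X. c.a.a.a.0\{a,b} + b.X + c.a.a.a.0\{a,b} :: ··b··> t0, ··c··> t1
  t1 = a.a.a.0\{a,b} :: ··a··> t2
  t2 = a.a.0\{a,b} :: ··a··> t3
  t3 = a.0\{a,b} :: ··a··> t4
  t4 = 0\{a,b} :: ·
Partition-refinement fixed point:
  B0 = {s0, t0}
  B1 = {s1, t1}
  B2 = {s2, t2}
  B3 = {s3, t3}
  B4 = {s4, t4}
s0 ∈ B0, t0 ∈ B0 → same block

P ~ Q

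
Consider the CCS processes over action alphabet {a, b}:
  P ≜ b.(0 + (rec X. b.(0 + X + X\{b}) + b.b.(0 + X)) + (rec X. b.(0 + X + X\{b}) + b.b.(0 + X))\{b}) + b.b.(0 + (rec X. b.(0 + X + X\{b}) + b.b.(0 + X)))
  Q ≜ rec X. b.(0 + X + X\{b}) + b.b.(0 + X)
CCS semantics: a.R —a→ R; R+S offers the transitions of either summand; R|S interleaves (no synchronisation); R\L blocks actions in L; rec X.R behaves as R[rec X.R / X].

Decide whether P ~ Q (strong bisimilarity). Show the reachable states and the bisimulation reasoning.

bisimilar

LTS(P): 4 reachable states
  m0 = b.(0 + (rec X. b.(0 + X + X\{b}) + b.b.(0 + X)) + (rec X. b.(0 + X + X\{b}) + b.b.(0 + X))\{b}) + b.b.(0 + (rec X. b.(0 + X + X\{b}) + b.b.(0 + X))) ⊢ =b=> m1, =b=> m2
  m1 = 0 + (rec X. b.(0 + X + X\{b}) + b.b.(0 + X)) + (rec X. b.(0 + X + X\{b}) + b.b.(0 + X))\{b} ⊢ =b=> m1, =b=> m2
  m2 = b.(0 + (rec X. b.(0 + X + X\{b}) + b.b.(0 + X))) ⊢ =b=> m3
  m3 = 0 + (rec X. b.(0 + X + X\{b}) + b.b.(0 + X)) ⊢ =b=> m1, =b=> m2
LTS(Q): 4 reachable states
  n0 = rec X. b.(0 + X + X\{b}) + b.b.(0 + X) ⊢ =b=> n1, =b=> n2
  n1 = 0 + (rec X. b.(0 + X + X\{b}) + b.b.(0 + X)) + (rec X. b.(0 + X + X\{b}) + b.b.(0 + X))\{b} ⊢ =b=> n1, =b=> n2
  n2 = b.(0 + (rec X. b.(0 + X + X\{b}) + b.b.(0 + X))) ⊢ =b=> n3
  n3 = 0 + (rec X. b.(0 + X + X\{b}) + b.b.(0 + X)) ⊢ =b=> n1, =b=> n2
Coarsest stable partition (strong bisimilarity classes):
  B0 = {m0, m1, m2, m3, n0, n1, n2, n3}
m0 ∈ B0, n0 ∈ B0 → same block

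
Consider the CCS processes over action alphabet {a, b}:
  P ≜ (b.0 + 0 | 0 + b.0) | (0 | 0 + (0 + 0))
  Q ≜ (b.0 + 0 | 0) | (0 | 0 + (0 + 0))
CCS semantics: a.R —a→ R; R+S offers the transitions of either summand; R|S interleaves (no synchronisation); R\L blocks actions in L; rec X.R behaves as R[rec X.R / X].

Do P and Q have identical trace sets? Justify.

P's transition system — 2 states:
  p0 = (b.0 + 0 | 0 + b.0) | (0 | 0 + (0 + 0)) has moves --b--▸ p1
  p1 = 0 | (0 | 0 + (0 + 0)) has moves ·
Q's transition system — 2 states:
  q0 = (b.0 + 0 | 0) | (0 | 0 + (0 + 0)) has moves --b--▸ q1
  q1 = 0 | (0 | 0 + (0 + 0)) has moves ·
Coarsest stable partition (strong bisimilarity classes):
  B0 = {p0, q0}
  B1 = {p1, q1}
p0 ∈ B0, q0 ∈ B0 → same block
Bisimilar ⇒ trace-equivalent.

traces(P) = traces(Q)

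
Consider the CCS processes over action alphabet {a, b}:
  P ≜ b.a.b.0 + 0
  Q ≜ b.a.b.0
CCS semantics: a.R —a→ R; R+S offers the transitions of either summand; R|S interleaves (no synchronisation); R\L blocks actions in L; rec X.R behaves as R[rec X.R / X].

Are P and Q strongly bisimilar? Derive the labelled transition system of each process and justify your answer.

P's transition system — 4 states:
  p0 = b.a.b.0 + 0 → —b→ p1
  p1 = a.b.0 → —a→ p2
  p2 = b.0 → —b→ p3
  p3 = 0 → deadlocked
Q's transition system — 4 states:
  q0 = b.a.b.0 → —b→ q1
  q1 = a.b.0 → —a→ q2
  q2 = b.0 → —b→ q3
  q3 = 0 → deadlocked
Partition-refinement fixed point:
  B0 = {p0, q0}
  B1 = {p1, q1}
  B2 = {p2, q2}
  B3 = {p3, q3}
p0 ∈ B0, q0 ∈ B0 → same block

P ~ Q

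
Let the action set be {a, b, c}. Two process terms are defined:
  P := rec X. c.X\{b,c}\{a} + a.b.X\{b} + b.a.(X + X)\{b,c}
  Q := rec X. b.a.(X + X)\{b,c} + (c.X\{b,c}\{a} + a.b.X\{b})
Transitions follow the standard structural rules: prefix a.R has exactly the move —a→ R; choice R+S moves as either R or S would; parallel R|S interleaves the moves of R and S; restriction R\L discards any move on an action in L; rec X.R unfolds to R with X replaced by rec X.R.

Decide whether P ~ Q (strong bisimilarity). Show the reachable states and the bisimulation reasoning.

P ~ Q

Reachable graph of P (9 states):
  u0 = rec X. c.X\{b,c}\{a} + a.b.X\{b} + b.a.(X + X)\{b,c} | —a→ u1, —b→ u2, —c→ u3
  u1 = b.(rec X. c.X\{b,c}\{a} + a.b.X\{b} + b.a.(X + X)\{b,c})\{b} | —b→ u4
  u2 = a.((rec X. c.X\{b,c}\{a} + a.b.X\{b} + b.a.(X + X)\{b,c}) + (rec X. c.X\{b,c}\{a} + a.b.X\{b} + b.a.(X + X)\{b,c}))\{b,c} | —a→ u5
  u3 = (rec X. c.X\{b,c}\{a} + a.b.X\{b} + b.a.(X + X)\{b,c})\{b,c}\{a} | deadlocked
  u4 = (rec X. c.X\{b,c}\{a} + a.b.X\{b} + b.a.(X + X)\{b,c})\{b} | —a→ u6, —c→ u7
  u5 = ((rec X. c.X\{b,c}\{a} + a.b.X\{b} + b.a.(X + X)\{b,c}) + (rec X. c.X\{b,c}\{a} + a.b.X\{b} + b.a.(X + X)\{b,c}))\{b,c} | —a→ u8
  u6 = (b.(rec X. c.X\{b,c}\{a} + a.b.X\{b} + b.a.(X + X)\{b,c})\{b})\{b} | deadlocked
  u7 = (rec X. c.X\{b,c}\{a} + a.b.X\{b} + b.a.(X + X)\{b,c})\{b,c}\{a}\{b} | deadlocked
  u8 = (b.(rec X. c.X\{b,c}\{a} + a.b.X\{b} + b.a.(X + X)\{b,c})\{b})\{b,c} | deadlocked
Reachable graph of Q (9 states):
  v0 = rec X. b.a.(X + X)\{b,c} + (c.X\{b,c}\{a} + a.b.X\{b}) | —a→ v1, —b→ v2, —c→ v3
  v1 = b.(rec X. b.a.(X + X)\{b,c} + (c.X\{b,c}\{a} + a.b.X\{b}))\{b} | —b→ v4
  v2 = a.((rec X. b.a.(X + X)\{b,c} + (c.X\{b,c}\{a} + a.b.X\{b})) + (rec X. b.a.(X + X)\{b,c} + (c.X\{b,c}\{a} + a.b.X\{b})))\{b,c} | —a→ v5
  v3 = (rec X. b.a.(X + X)\{b,c} + (c.X\{b,c}\{a} + a.b.X\{b}))\{b,c}\{a} | deadlocked
  v4 = (rec X. b.a.(X + X)\{b,c} + (c.X\{b,c}\{a} + a.b.X\{b}))\{b} | —a→ v6, —c→ v7
  v5 = ((rec X. b.a.(X + X)\{b,c} + (c.X\{b,c}\{a} + a.b.X\{b})) + (rec X. b.a.(X + X)\{b,c} + (c.X\{b,c}\{a} + a.b.X\{b})))\{b,c} | —a→ v8
  v6 = (b.(rec X. b.a.(X + X)\{b,c} + (c.X\{b,c}\{a} + a.b.X\{b}))\{b})\{b} | deadlocked
  v7 = (rec X. b.a.(X + X)\{b,c} + (c.X\{b,c}\{a} + a.b.X\{b}))\{b,c}\{a}\{b} | deadlocked
  v8 = (b.(rec X. b.a.(X + X)\{b,c} + (c.X\{b,c}\{a} + a.b.X\{b}))\{b})\{b,c} | deadlocked
Coarsest stable partition (strong bisimilarity classes):
  B0 = {u0, v0}
  B1 = {u1, v1}
  B2 = {u4, v4}
  B3 = {u3, u6, u7, u8, v3, v6, v7, v8}
  B4 = {u2, v2}
  B5 = {u5, v5}
u0 ∈ B0, v0 ∈ B0 → same block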